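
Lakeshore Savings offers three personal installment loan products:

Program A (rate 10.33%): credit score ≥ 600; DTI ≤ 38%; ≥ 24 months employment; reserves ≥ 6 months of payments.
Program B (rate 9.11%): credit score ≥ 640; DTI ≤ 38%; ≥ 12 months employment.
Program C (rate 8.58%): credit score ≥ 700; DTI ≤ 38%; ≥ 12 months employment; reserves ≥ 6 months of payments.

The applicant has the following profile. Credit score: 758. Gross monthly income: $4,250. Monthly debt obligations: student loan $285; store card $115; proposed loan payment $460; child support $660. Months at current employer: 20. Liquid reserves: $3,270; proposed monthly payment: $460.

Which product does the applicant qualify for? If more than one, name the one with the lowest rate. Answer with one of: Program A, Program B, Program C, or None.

Total debts = (285 + 115 + 460 + 660) = 1,520; DTI = 1,520/4,250 = 35.8%.
Reserves = 3,270/460 = 7.1 months.
Program A: score 758 ≥ 600; DTI 35.8% ≤ 38%; employment 20 < 24 mo; reserves 7.1 ≥ 6 mo → does not qualify.
Program B: score 758 ≥ 640; DTI 35.8% ≤ 38%; employment 20 ≥ 12 mo → qualifies.
Program C: score 758 ≥ 700; DTI 35.8% ≤ 38%; employment 20 ≥ 12 mo; reserves 7.1 ≥ 6 mo → qualifies.
Qualifying: Program B, Program C. Lowest rate is 8.58% → Program C.

Program C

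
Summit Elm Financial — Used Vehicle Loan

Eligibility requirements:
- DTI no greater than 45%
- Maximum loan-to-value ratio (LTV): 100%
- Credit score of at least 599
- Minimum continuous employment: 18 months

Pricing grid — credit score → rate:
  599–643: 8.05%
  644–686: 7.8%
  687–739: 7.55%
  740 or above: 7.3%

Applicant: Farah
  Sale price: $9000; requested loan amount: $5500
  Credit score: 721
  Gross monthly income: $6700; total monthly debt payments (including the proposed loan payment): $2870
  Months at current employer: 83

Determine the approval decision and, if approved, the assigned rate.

Approved at 7.55%

Credit score 721 ≥ 599 (meets minimum)
Debt-to-income = 2,870/6,700 = 42.8% — meets 45% limit
Loan-to-value = 5,500/9,000 = 61.1% — pass (100% max)
Employment 83 ≥ 18 months
All requirements met. Score 721 falls in the 687–739 tier → 7.55%.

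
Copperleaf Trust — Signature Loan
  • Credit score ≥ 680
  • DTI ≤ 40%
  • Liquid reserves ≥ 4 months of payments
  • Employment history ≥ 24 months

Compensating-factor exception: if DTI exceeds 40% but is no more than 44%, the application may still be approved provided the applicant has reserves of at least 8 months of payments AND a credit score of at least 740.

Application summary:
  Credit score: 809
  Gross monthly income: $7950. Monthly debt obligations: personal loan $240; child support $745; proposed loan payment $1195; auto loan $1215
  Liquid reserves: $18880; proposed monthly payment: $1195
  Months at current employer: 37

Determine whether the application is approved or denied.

Approved

Credit score 809 ≥ 680 (meets base)
Total debts = (240 + 745 + 1,195 + 1,215) = 3,395. DTI: 3,395 ÷ 7,950 = 42.7%, over the 40% base limit.
Liquid reserves cover 18,880/1,195 = 15.8 months — ≥ 4 required
Employment 37 ≥ 24 months
DTI 42.7% is within the 40%–44% exception band; checking compensating factors.
Reserves 15.8 ≥ 8 months; credit score 809 ≥ 740.
Both compensating conditions met → exception applies.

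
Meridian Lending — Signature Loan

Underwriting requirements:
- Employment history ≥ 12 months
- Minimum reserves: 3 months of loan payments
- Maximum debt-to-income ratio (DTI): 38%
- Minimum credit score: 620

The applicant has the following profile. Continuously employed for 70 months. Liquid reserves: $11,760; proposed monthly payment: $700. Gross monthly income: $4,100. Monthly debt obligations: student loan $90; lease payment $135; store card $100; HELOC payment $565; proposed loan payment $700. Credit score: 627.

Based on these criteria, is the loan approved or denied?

Employment 70 ≥ 12 months
Reserves: 11,760 ÷ 700 = 16.8 months (meets 3-month minimum)
Total monthly debts = (90 + 135 + 100 + 565 + 700) = 1,590. DTI = 1,590/4,100 = 38.8% > 38%
Credit score 627 ≥ 620 (meets)
Fails on DTI.

Denied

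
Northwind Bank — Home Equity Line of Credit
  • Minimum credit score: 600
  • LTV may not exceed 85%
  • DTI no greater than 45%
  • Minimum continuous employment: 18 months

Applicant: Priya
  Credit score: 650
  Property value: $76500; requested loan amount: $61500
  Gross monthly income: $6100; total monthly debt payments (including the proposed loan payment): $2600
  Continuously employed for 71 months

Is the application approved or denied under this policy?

Approved

Credit score 650 ≥ 600 (meets)
Loan-to-value = 61,500/76,500 = 80.4% — pass (85% max)
Debt-to-income = 2,600/6,100 = 42.6% — meets 45% limit
Employment 71 ≥ 18 months
All criteria satisfied.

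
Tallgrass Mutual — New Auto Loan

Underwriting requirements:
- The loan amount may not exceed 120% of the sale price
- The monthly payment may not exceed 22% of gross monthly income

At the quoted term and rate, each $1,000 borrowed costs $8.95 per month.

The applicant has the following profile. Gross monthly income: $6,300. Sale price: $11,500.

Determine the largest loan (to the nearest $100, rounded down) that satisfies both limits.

Payment cap: 22% × $6,300 = $1,386/month.
At $8.95 per $1,000, that supports 1,386/8.95 × 1,000 ≈ $154,860 → $154,800.
LTV cap: 120% × $11,500 = $13,800 → $13,800.
Binding constraint: loan-to-value.

$13,800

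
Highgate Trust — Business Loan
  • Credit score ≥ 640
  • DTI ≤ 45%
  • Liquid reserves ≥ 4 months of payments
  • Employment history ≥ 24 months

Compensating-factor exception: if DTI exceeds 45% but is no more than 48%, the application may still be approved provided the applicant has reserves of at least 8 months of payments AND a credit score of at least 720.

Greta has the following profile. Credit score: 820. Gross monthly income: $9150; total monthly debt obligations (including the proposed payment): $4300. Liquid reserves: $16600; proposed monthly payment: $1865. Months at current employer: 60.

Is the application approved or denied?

Approved

Credit score 820 ≥ 640 (meets base)
DTI: 4,300 ÷ 9,150 = 47%, over the 45% base limit.
Liquid reserves cover 16,600/1,865 = 8.9 months — ≥ 4 required
Employment 60 ≥ 24 months
DTI 47% is within the 45%–48% exception band; checking compensating factors.
Reserves 8.9 ≥ 8 months; credit score 820 ≥ 720.
Both override conditions satisfied; DTI exception granted.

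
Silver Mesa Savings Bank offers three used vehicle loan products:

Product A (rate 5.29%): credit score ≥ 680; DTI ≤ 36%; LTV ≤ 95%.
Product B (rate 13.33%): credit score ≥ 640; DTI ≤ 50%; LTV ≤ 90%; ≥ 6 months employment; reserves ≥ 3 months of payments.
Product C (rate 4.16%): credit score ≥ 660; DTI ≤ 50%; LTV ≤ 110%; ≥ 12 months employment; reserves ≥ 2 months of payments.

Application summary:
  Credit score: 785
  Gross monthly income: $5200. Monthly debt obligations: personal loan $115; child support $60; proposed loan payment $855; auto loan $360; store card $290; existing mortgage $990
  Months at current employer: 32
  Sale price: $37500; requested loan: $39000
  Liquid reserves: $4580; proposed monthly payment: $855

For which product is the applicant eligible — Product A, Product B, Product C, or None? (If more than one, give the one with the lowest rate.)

Total debts = (115 + 60 + 855 + 360 + 290 + 990) = 2,670; DTI = 2,670/5,200 = 51.3%.
LTV = 39,000/37,500 = 104%.
Reserves = 4,580/855 = 5.4 months.
Product A: score 785 ≥ 680; DTI 51.3% > 36%; LTV 104% > 95% → does not qualify.
Product B: score 785 ≥ 640; DTI 51.3% > 50%; LTV 104% > 90%; employment 32 ≥ 6 mo; reserves 5.4 ≥ 3 mo → does not qualify.
Product C: score 785 ≥ 660; DTI 51.3% > 50%; LTV 104% ≤ 110%; employment 32 ≥ 12 mo; reserves 5.4 ≥ 2 mo → does not qualify.

None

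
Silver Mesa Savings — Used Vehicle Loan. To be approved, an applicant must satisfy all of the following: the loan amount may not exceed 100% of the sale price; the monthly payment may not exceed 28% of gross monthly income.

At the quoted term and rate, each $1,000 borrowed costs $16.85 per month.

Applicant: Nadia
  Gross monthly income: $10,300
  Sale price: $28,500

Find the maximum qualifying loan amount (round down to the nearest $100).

Payment cap: 28% × $10,300 = $2,884/month.
At $16.85 per $1,000, that supports 2,884/16.85 × 1,000 ≈ $171,157 → $171,100.
LTV cap: 100% × $28,500 = $28,500 → $28,500.
Binding constraint: loan-to-value.

$28,500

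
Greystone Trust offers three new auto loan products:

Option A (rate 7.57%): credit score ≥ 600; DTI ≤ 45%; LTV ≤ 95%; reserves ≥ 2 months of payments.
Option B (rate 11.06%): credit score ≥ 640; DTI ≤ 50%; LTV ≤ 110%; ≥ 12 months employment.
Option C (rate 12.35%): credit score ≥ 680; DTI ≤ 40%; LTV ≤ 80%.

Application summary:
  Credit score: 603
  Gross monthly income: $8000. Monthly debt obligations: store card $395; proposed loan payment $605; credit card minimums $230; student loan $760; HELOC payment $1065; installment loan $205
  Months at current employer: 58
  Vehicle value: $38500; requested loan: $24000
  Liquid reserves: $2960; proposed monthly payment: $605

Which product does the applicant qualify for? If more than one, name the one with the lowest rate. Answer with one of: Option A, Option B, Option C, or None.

Option A

Total debts = (395 + 605 + 230 + 760 + 1,065 + 205) = 3,260; DTI = 3,260/8,000 = 40.8%.
LTV = 24,000/38,500 = 62.3%.
Reserves = 2,960/605 = 4.9 months.
Option A: score 603 ≥ 600; DTI 40.8% ≤ 45%; LTV 62.3% ≤ 95%; reserves 4.9 ≥ 2 mo → qualifies.
Option B: score 603 < 640; DTI 40.8% ≤ 50%; LTV 62.3% ≤ 110%; employment 58 ≥ 12 mo → does not qualify.
Option C: score 603 < 680; DTI 40.8% > 40%; LTV 62.3% ≤ 80% → does not qualify.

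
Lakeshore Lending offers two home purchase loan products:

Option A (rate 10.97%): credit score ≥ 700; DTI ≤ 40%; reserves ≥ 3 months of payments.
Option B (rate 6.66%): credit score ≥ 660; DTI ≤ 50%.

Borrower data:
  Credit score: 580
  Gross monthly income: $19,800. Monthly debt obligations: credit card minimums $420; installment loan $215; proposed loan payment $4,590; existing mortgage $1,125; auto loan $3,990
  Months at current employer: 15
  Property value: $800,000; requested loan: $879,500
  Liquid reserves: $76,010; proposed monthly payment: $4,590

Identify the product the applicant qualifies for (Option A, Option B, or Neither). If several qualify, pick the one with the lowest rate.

Neither

Total debts = (420 + 215 + 4,590 + 1,125 + 3,990) = 10,340; DTI = 10,340/19,800 = 52.2%.
LTV = 879,500/800,000 = 109.9%.
Reserves = 76,010/4,590 = 16.6 months.
Option A: score 580 < 700; DTI 52.2% > 40%; reserves 16.6 ≥ 3 mo → does not qualify.
Option B: score 580 < 660; DTI 52.2% > 50% → does not qualify.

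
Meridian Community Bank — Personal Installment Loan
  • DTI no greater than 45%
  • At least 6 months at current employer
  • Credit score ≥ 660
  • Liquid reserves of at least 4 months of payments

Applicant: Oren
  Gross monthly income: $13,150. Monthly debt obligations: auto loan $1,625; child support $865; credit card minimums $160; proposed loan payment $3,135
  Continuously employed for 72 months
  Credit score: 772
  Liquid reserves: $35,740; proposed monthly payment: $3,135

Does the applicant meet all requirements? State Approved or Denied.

Total monthly debts = (1,625 + 865 + 160 + 3,135) = 5,785. DTI = 5,785/13,150 = 44% ≤ 45%
Employment 72 ≥ 6 months
Credit score 772 ≥ 660 (meets)
Liquid reserves cover 35,740/3,135 = 11.4 months — ≥ 4 required
All criteria satisfied.

Approved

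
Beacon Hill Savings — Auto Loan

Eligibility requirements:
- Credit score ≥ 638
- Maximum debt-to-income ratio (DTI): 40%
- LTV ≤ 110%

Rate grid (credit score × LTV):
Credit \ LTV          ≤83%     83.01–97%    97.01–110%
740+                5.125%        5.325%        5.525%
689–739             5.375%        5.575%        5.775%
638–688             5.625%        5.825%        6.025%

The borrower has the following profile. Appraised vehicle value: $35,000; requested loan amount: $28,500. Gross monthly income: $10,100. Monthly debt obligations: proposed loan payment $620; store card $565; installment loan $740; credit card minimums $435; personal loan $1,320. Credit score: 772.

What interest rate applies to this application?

Credit score 772 ≥ 638; Total monthly debts = (620 + 565 + 740 + 435 + 1,320) = 3,680. DTI = 3,680/10,100 = 36.4% ≤ 40%
Loan-to-value = 28,500/35,000 = 81.4% — pass (110% max)
Credit 772 → row 740+; LTV 81.4% → column ≤83%. Grid cell → 5.125%.

5.125%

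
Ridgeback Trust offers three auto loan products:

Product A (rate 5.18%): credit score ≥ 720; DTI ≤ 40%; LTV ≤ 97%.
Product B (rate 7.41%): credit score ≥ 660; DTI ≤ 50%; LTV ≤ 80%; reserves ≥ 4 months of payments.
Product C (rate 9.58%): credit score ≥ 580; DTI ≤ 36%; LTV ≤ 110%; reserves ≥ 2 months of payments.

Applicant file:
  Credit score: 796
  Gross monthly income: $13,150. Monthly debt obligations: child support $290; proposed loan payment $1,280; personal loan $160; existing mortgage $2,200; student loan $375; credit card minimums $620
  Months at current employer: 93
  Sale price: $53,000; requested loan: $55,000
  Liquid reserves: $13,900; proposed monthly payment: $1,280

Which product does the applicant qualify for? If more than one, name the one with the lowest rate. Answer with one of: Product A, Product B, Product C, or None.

Total debts = (290 + 1,280 + 160 + 2,200 + 375 + 620) = 4,925; DTI = 4,925/13,150 = 37.5%.
LTV = 55,000/53,000 = 103.8%.
Reserves = 13,900/1,280 = 10.9 months.
Product A: score 796 ≥ 720; DTI 37.5% ≤ 40%; LTV 103.8% > 97% → does not qualify.
Product B: score 796 ≥ 660; DTI 37.5% ≤ 50%; LTV 103.8% > 80%; reserves 10.9 ≥ 4 mo → does not qualify.
Product C: score 796 ≥ 580; DTI 37.5% > 36%; LTV 103.8% ≤ 110%; reserves 10.9 ≥ 2 mo → does not qualify.

None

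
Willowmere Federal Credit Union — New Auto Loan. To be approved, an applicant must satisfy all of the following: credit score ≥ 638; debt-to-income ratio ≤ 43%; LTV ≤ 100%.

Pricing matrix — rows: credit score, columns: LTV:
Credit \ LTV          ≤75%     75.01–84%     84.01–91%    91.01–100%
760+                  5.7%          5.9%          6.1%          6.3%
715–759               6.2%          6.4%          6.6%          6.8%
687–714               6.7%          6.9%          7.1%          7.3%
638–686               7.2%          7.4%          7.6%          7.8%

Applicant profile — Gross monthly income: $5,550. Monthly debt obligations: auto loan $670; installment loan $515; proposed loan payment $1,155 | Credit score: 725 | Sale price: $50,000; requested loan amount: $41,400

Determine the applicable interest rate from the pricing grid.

Credit score 725 ≥ 638; Total monthly debts = (670 + 515 + 1,155) = 2,340. Debt-to-income = 2,340/5,550 = 42.2% — meets 43% limit
LTV = 41,400/50,000 = 82.8% ≤ 100%
Row: 725 falls in 715–759. Column: 82.8% falls in 75.01–84%. Rate = 6.4%.

6.4%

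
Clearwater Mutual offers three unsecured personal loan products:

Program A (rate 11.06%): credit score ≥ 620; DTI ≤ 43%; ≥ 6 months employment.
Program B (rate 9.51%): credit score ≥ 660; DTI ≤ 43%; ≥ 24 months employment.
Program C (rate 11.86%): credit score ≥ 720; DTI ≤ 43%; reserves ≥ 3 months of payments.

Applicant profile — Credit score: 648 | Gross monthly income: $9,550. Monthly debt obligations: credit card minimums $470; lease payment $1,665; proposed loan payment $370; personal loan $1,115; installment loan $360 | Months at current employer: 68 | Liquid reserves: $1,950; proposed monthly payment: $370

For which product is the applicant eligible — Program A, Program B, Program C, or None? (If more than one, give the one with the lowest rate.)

Program A

Total debts = (470 + 1,665 + 370 + 1,115 + 360) = 3,980; DTI = 3,980/9,550 = 41.7%.
Reserves = 1,950/370 = 5.3 months.
Program A: score 648 ≥ 620; DTI 41.7% ≤ 43%; employment 68 ≥ 6 mo → qualifies.
Program B: score 648 < 660; DTI 41.7% ≤ 43%; employment 68 ≥ 24 mo → does not qualify.
Program C: score 648 < 720; DTI 41.7% ≤ 43%; reserves 5.3 ≥ 3 mo → does not qualify.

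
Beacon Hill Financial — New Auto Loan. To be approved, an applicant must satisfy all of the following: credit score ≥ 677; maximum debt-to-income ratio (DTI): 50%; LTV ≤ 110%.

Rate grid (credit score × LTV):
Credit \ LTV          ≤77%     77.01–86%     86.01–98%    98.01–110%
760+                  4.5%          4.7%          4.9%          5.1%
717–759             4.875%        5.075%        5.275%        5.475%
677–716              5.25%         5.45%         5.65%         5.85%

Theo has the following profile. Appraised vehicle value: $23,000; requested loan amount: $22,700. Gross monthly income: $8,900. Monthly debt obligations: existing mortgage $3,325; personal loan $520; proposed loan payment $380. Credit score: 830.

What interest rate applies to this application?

5.1%

Credit score 830 ≥ 677; Total monthly debts = (3,325 + 520 + 380) = 4,225. DTI = 4,225/8,900 = 47.5% ≤ 50%
Loan-to-value = 22,700/23,000 = 98.7% — pass (110% max)
Row: 830 falls in 760+. Column: 98.7% falls in 98.01–110%. Rate = 5.1%.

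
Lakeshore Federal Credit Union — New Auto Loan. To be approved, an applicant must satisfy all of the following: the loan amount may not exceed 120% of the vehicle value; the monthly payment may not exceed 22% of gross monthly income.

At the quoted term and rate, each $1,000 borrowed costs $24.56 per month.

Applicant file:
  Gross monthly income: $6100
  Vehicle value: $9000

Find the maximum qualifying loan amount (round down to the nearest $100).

Payment cap: 22% × $6,100 = $1,342/month.
At $24.56 per $1,000, that supports 1,342/24.56 × 1,000 ≈ $54,641 → $54,600.
LTV cap: 120% × $9,000 = $10,800 → $10,800.
Binding constraint: loan-to-value.

$10,800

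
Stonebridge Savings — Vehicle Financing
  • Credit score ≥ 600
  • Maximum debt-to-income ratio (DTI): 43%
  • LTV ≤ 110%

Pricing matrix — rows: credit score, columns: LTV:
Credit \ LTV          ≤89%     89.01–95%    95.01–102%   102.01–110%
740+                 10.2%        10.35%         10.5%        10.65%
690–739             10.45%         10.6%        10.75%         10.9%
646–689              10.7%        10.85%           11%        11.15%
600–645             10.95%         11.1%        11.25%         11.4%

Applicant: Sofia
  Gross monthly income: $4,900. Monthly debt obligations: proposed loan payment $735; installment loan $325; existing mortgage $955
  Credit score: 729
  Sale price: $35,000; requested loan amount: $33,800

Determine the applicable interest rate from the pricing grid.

10.75%

Credit score 729 ≥ 600; Total monthly debts = (735 + 325 + 955) = 2,015. DTI = 2,015/4,900 = 41.1% ≤ 43%
Loan-to-value = 33,800/35,000 = 96.6% — pass (110% max)
Row: 729 falls in 690–739. Column: 96.6% falls in 95.01–102%. Rate = 10.75%.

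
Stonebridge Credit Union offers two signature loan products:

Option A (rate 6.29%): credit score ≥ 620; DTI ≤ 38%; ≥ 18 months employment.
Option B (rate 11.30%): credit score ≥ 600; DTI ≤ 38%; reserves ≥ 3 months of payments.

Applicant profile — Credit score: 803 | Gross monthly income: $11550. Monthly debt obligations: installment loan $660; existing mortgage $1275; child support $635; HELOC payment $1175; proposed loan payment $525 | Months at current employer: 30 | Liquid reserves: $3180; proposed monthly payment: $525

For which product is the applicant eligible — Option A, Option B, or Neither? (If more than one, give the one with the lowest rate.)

Total debts = (660 + 1,275 + 635 + 1,175 + 525) = 4,270; DTI = 4,270/11,550 = 37%.
Reserves = 3,180/525 = 6.1 months.
Option A: score 803 ≥ 620; DTI 37% ≤ 38%; employment 30 ≥ 18 mo → qualifies.
Option B: score 803 ≥ 600; DTI 37% ≤ 38%; reserves 6.1 ≥ 3 mo → qualifies.
Qualifying: Option A, Option B. Lowest rate is 6.29% → Option A.

Option A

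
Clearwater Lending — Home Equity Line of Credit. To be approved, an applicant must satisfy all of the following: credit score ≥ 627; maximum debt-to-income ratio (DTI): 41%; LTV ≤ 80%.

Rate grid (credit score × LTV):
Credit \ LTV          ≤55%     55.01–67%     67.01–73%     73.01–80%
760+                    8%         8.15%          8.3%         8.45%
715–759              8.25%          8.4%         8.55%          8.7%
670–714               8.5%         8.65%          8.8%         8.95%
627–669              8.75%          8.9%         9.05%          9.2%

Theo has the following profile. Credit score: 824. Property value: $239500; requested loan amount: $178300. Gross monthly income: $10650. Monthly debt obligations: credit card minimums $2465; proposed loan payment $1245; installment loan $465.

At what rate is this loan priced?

Credit score 824 ≥ 627; Total monthly debts = (2,465 + 1,245 + 465) = 4,175. DTI = 4,175/10,650 = 39.2% ≤ 41%
LTV = 178,300/239,500 = 74.4% ≤ 80%
Row: 824 falls in 760+. Column: 74.4% falls in 73.01–80%. Rate = 8.45%.

8.45%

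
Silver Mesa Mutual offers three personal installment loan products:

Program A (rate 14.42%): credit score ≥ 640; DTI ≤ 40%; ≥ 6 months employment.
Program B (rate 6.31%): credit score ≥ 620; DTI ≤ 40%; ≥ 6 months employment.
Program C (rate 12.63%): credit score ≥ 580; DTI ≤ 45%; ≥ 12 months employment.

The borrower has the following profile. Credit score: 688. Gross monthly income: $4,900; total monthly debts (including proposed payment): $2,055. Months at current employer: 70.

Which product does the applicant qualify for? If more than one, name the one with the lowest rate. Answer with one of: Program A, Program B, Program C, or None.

DTI = 2,055/4,900 = 41.9%.
Program A: score 688 ≥ 640; DTI 41.9% > 40%; employment 70 ≥ 6 mo → does not qualify.
Program B: score 688 ≥ 620; DTI 41.9% > 40%; employment 70 ≥ 6 mo → does not qualify.
Program C: score 688 ≥ 580; DTI 41.9% ≤ 45%; employment 70 ≥ 12 mo → qualifies.

Program C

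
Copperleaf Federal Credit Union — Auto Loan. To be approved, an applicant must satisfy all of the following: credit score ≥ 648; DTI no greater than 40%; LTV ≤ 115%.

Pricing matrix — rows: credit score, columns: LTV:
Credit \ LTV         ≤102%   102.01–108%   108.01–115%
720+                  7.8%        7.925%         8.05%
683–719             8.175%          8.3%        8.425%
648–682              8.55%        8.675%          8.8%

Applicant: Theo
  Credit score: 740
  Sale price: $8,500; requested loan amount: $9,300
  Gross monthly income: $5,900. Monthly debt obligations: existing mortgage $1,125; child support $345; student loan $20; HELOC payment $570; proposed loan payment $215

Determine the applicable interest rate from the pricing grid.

Credit score 740 ≥ 648; Total monthly debts = (1,125 + 345 + 20 + 570 + 215) = 2,275. DTI = 2,275/5,900 = 38.6% ≤ 40%
Loan-to-value = 9,300/8,500 = 109.4% — pass (115% max)
Score 740 is in the 720+ band; LTV 109.4% is in the 108.01–115% band → 8.05%.

8.05%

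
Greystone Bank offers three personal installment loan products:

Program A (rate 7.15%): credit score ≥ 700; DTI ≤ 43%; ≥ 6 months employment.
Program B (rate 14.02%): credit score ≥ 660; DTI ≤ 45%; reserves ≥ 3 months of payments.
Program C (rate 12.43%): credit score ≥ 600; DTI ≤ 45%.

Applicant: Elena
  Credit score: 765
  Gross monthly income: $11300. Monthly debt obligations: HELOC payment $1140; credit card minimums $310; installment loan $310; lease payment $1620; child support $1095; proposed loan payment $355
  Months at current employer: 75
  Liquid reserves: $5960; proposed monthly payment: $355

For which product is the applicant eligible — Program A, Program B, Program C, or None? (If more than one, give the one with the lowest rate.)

Program A

Total debts = (1,140 + 310 + 310 + 1,620 + 1,095 + 355) = 4,830; DTI = 4,830/11,300 = 42.7%.
Reserves = 5,960/355 = 16.8 months.
Program A: score 765 ≥ 700; DTI 42.7% ≤ 43%; employment 75 ≥ 6 mo → qualifies.
Program B: score 765 ≥ 660; DTI 42.7% ≤ 45%; reserves 16.8 ≥ 3 mo → qualifies.
Program C: score 765 ≥ 600; DTI 42.7% ≤ 45% → qualifies.
Qualifying: Program A, Program B, Program C. Lowest rate is 7.15% → Program A.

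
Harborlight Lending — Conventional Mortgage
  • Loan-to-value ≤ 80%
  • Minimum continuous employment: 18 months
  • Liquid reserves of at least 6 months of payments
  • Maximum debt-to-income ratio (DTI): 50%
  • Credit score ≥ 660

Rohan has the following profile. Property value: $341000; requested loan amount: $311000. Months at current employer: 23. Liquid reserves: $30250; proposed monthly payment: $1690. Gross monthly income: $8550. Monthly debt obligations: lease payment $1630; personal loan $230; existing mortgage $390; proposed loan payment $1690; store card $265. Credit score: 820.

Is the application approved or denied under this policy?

LTV = 311,000/341,000 = 91.2% > 80%
Employment 23 ≥ 18 months
Liquid reserves cover 30,250/1,690 = 17.9 months — ≥ 6 required
Total monthly debts = (1,630 + 230 + 390 + 1,690 + 265) = 4,205. DTI = 4,205/8,550 = 49.2% ≤ 50%
Credit score 820 ≥ 660 (meets)
Fails on LTV.

Denied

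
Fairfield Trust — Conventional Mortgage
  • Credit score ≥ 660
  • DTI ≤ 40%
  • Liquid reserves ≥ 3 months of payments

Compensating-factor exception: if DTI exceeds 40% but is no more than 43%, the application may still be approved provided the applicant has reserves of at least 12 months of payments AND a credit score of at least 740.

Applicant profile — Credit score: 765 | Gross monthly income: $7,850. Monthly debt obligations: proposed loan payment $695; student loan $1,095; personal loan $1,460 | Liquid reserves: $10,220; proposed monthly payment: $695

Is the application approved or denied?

Approved

Credit score 765 ≥ 660 (meets base)
Total debts = (695 + 1,095 + 1,460) = 3,250. DTI: 3,250 ÷ 7,850 = 41.4%, over the 40% base limit.
Liquid reserves cover 10,220/695 = 14.7 months — ≥ 3 required
41.4% falls in the override range (40%–43%), so the compensating-factor test applies.
Override check — reserves: 14.7 mo (ok); score: 765 (ok).
Both override conditions satisfied; DTI exception granted.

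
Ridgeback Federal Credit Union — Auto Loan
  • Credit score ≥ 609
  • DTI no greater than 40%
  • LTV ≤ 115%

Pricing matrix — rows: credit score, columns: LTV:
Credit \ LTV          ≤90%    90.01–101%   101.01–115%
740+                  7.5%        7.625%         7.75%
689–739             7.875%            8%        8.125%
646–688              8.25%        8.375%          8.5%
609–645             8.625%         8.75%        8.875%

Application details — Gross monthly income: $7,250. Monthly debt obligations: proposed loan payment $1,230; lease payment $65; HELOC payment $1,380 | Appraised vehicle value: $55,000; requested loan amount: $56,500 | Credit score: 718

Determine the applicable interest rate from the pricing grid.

Credit score 718 ≥ 609; Total monthly debts = (1,230 + 65 + 1,380) = 2,675. Debt-to-income = 2,675/7,250 = 36.9% — meets 40% limit
Loan-to-value = 56,500/55,000 = 102.7% — pass (115% max)
Row: 718 falls in 689–739. Column: 102.7% falls in 101.01–115%. Rate = 8.125%.

8.125%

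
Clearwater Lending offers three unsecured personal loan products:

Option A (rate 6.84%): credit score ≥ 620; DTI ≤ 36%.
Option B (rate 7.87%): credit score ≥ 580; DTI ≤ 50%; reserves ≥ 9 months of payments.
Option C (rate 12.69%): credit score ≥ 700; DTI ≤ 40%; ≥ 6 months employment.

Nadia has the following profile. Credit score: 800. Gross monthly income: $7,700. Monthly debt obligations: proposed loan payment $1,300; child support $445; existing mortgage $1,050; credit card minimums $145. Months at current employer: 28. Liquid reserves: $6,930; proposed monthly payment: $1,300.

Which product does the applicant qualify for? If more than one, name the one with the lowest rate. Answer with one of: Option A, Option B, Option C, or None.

Option C

Total debts = (1,300 + 445 + 1,050 + 145) = 2,940; DTI = 2,940/7,700 = 38.2%.
Reserves = 6,930/1,300 = 5.3 months.
Option A: score 800 ≥ 620; DTI 38.2% > 36% → does not qualify.
Option B: score 800 ≥ 580; DTI 38.2% ≤ 50%; reserves 5.3 < 9 mo → does not qualify.
Option C: score 800 ≥ 700; DTI 38.2% ≤ 40%; employment 28 ≥ 6 mo → qualifies.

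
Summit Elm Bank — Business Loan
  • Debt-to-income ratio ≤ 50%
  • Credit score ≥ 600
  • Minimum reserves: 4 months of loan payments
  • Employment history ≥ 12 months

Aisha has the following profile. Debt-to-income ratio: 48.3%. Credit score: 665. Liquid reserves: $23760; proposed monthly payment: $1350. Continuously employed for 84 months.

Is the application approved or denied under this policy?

DTI 48.3% ≤ 50%
Credit score 665 ≥ 600 (meets)
Reserves: 23,760 ÷ 1,350 = 17.6 months (meets 4-month minimum)
Employment 84 ≥ 12 months
All criteria satisfied.

Approved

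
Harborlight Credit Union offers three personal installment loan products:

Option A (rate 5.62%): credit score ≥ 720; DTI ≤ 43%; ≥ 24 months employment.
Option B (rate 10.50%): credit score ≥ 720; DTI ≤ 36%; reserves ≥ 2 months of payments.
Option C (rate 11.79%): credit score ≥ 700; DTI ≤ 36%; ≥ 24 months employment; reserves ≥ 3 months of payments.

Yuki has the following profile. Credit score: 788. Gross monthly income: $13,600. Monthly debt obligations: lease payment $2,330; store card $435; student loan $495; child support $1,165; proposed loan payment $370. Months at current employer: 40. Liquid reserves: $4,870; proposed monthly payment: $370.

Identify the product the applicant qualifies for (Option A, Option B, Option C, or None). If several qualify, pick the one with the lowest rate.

Option A

Total debts = (2,330 + 435 + 495 + 1,165 + 370) = 4,795; DTI = 4,795/13,600 = 35.3%.
Reserves = 4,870/370 = 13.2 months.
Option A: score 788 ≥ 720; DTI 35.3% ≤ 43%; employment 40 ≥ 24 mo → qualifies.
Option B: score 788 ≥ 720; DTI 35.3% ≤ 36%; reserves 13.2 ≥ 2 mo → qualifies.
Option C: score 788 ≥ 700; DTI 35.3% ≤ 36%; employment 40 ≥ 24 mo; reserves 13.2 ≥ 3 mo → qualifies.
Qualifying: Option A, Option B, Option C. Lowest rate is 5.62% → Option A.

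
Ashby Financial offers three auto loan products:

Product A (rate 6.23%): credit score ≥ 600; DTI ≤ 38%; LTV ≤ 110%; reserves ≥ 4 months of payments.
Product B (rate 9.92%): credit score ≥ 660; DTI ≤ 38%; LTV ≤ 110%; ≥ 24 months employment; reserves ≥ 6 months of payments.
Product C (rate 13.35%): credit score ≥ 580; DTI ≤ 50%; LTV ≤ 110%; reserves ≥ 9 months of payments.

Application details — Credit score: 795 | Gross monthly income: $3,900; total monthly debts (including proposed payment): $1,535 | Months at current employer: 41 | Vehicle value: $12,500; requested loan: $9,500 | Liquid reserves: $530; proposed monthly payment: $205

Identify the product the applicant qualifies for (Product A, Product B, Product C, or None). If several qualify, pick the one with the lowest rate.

None

DTI = 1,535/3,900 = 39.4%.
LTV = 9,500/12,500 = 76%.
Reserves = 530/205 = 2.6 months.
Product A: score 795 ≥ 600; DTI 39.4% > 38%; LTV 76% ≤ 110%; reserves 2.6 < 4 mo → does not qualify.
Product B: score 795 ≥ 660; DTI 39.4% > 38%; LTV 76% ≤ 110%; employment 41 ≥ 24 mo; reserves 2.6 < 6 mo → does not qualify.
Product C: score 795 ≥ 580; DTI 39.4% ≤ 50%; LTV 76% ≤ 110%; reserves 2.6 < 9 mo → does not qualify.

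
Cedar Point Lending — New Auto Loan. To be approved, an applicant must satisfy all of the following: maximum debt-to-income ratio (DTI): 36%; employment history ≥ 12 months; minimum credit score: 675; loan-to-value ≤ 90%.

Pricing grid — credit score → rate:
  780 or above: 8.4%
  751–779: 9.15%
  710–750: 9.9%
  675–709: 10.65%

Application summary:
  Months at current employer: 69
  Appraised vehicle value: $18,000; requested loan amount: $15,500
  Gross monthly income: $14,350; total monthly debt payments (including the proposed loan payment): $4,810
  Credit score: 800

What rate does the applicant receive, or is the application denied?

Approved at 8.4%

Credit score 800 ≥ 675 (meets minimum)
Employment 69 ≥ 12 months
LTV = 15,500/18,000 = 86.1% ≤ 90%
Debt-to-income = 4,810/14,350 = 33.5% — meets 36% limit
All requirements met. Score 800 falls in the 780 or above tier → 8.4%.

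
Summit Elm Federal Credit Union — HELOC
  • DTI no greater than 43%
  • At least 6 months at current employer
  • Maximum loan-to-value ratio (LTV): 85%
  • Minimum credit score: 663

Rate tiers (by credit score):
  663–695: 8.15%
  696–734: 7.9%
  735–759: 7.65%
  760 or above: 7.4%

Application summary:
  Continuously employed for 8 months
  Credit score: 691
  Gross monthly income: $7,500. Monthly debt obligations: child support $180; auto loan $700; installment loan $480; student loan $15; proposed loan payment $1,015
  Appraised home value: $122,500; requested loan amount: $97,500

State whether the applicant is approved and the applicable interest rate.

Credit score 691 ≥ 663 (meets minimum)
Total monthly debts = (180 + 700 + 480 + 15 + 1,015) = 2,390. DTI: 2,390 ÷ 7,500 = 31.9%, within the 43% cap
Loan-to-value = 97,500/122,500 = 79.6% — pass (85% max)
Employment 8 ≥ 6 months
All requirements met. Score 691 falls in the 663–695 tier → 8.15%.

Approved at 8.15%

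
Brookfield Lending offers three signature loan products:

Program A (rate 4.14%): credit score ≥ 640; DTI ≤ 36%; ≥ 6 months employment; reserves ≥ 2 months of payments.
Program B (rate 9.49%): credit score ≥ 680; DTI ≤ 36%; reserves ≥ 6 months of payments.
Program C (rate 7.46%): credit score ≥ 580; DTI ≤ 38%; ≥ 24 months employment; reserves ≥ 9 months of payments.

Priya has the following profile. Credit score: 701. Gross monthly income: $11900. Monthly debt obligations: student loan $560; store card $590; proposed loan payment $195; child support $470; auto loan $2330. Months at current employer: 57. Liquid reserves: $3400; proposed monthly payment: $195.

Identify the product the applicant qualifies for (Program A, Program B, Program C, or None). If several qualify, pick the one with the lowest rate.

Total debts = (560 + 590 + 195 + 470 + 2,330) = 4,145; DTI = 4,145/11,900 = 34.8%.
Reserves = 3,400/195 = 17.4 months.
Program A: score 701 ≥ 640; DTI 34.8% ≤ 36%; employment 57 ≥ 6 mo; reserves 17.4 ≥ 2 mo → qualifies.
Program B: score 701 ≥ 680; DTI 34.8% ≤ 36%; reserves 17.4 ≥ 6 mo → qualifies.
Program C: score 701 ≥ 580; DTI 34.8% ≤ 38%; employment 57 ≥ 24 mo; reserves 17.4 ≥ 9 mo → qualifies.
Qualifying: Program A, Program B, Program C. Lowest rate is 4.14% → Program A.

Program A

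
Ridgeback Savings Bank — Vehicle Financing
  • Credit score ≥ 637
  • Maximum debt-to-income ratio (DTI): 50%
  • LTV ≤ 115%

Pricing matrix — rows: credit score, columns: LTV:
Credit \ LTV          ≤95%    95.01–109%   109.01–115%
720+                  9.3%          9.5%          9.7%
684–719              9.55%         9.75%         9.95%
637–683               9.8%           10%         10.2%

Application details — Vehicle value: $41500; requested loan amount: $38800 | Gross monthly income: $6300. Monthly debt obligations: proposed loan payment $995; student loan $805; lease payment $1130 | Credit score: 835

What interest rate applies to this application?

9.3%

Credit score 835 ≥ 637; Total monthly debts = (995 + 805 + 1,130) = 2,930. DTI = 2,930/6,300 = 46.5% ≤ 50%
LTV = 38,800/41,500 = 93.5% ≤ 115%
Row: 835 falls in 720+. Column: 93.5% falls in ≤95%. Rate = 9.3%.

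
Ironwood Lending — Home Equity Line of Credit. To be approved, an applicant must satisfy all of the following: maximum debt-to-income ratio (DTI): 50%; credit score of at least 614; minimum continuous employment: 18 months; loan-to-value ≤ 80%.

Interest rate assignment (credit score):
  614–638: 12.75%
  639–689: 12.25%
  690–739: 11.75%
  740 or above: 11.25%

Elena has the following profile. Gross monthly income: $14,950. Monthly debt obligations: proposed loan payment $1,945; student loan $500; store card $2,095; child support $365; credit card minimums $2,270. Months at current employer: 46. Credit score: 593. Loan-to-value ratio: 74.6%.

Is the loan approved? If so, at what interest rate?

Denied

Credit score 593 < 614 (below minimum)
Total monthly debts = (1,945 + 500 + 2,095 + 365 + 2,270) = 7,175. DTI: 7,175 ÷ 14,950 = 48%, within the 50% cap
LTV 74.6% ≤ 80%
Employment 46 ≥ 18 months
Not all requirements met → denied.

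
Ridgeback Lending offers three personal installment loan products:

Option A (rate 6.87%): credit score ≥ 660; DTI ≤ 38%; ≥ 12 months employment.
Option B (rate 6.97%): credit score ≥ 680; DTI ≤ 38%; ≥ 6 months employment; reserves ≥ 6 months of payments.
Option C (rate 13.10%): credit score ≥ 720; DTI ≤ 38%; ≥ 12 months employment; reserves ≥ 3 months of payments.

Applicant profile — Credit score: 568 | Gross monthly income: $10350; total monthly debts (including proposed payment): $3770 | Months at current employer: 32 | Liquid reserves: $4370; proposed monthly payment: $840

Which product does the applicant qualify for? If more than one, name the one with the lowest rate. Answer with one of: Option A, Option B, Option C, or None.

DTI = 3,770/10,350 = 36.4%.
Reserves = 4,370/840 = 5.2 months.
Option A: score 568 < 660; DTI 36.4% ≤ 38%; employment 32 ≥ 12 mo → does not qualify.
Option B: score 568 < 680; DTI 36.4% ≤ 38%; employment 32 ≥ 6 mo; reserves 5.2 < 6 mo → does not qualify.
Option C: score 568 < 720; DTI 36.4% ≤ 38%; employment 32 ≥ 12 mo; reserves 5.2 ≥ 3 mo → does not qualify.

None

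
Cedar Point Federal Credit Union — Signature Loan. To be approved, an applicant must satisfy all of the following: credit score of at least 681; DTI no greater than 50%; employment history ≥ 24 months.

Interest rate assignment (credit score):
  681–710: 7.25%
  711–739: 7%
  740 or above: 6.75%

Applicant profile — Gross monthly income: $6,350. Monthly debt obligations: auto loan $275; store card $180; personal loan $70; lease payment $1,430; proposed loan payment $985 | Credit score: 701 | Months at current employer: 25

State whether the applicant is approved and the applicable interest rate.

Credit score 701 ≥ 681 (meets minimum)
Employment 25 ≥ 24 months
Total monthly debts = (275 + 180 + 70 + 1,430 + 985) = 2,940. DTI: 2,940 ÷ 6,350 = 46.3%, within the 50% cap
All requirements met. Score 701 falls in the 681–710 tier → 7.25%.

Approved at 7.25%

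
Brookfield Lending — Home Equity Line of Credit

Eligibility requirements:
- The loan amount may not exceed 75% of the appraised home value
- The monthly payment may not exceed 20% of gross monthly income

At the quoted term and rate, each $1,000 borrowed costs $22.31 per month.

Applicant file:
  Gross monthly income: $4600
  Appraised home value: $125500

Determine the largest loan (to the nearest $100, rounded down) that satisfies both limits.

$41,200

Payment cap: 20% × $4,600 = $920/month.
At $22.31 per $1,000, that supports 920/22.31 × 1,000 ≈ $41,237 → $41,200.
LTV cap: 75% × $125,500 = $94,125 → $94,100.
Binding constraint: payment-to-income.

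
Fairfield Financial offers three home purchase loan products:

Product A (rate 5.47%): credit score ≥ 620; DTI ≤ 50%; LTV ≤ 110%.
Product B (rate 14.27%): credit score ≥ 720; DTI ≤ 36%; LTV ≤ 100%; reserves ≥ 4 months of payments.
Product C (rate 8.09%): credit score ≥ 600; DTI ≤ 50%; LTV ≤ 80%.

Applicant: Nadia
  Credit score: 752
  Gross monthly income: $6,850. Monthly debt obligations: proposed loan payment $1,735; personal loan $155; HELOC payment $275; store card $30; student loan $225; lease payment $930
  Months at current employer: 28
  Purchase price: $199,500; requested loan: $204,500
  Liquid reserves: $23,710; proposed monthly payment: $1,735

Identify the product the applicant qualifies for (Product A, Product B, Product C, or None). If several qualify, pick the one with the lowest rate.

Total debts = (1,735 + 155 + 275 + 30 + 225 + 930) = 3,350; DTI = 3,350/6,850 = 48.9%.
LTV = 204,500/199,500 = 102.5%.
Reserves = 23,710/1,735 = 13.7 months.
Product A: score 752 ≥ 620; DTI 48.9% ≤ 50%; LTV 102.5% ≤ 110% → qualifies.
Product B: score 752 ≥ 720; DTI 48.9% > 36%; LTV 102.5% > 100%; reserves 13.7 ≥ 4 mo → does not qualify.
Product C: score 752 ≥ 600; DTI 48.9% ≤ 50%; LTV 102.5% > 80% → does not qualify.

Product A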